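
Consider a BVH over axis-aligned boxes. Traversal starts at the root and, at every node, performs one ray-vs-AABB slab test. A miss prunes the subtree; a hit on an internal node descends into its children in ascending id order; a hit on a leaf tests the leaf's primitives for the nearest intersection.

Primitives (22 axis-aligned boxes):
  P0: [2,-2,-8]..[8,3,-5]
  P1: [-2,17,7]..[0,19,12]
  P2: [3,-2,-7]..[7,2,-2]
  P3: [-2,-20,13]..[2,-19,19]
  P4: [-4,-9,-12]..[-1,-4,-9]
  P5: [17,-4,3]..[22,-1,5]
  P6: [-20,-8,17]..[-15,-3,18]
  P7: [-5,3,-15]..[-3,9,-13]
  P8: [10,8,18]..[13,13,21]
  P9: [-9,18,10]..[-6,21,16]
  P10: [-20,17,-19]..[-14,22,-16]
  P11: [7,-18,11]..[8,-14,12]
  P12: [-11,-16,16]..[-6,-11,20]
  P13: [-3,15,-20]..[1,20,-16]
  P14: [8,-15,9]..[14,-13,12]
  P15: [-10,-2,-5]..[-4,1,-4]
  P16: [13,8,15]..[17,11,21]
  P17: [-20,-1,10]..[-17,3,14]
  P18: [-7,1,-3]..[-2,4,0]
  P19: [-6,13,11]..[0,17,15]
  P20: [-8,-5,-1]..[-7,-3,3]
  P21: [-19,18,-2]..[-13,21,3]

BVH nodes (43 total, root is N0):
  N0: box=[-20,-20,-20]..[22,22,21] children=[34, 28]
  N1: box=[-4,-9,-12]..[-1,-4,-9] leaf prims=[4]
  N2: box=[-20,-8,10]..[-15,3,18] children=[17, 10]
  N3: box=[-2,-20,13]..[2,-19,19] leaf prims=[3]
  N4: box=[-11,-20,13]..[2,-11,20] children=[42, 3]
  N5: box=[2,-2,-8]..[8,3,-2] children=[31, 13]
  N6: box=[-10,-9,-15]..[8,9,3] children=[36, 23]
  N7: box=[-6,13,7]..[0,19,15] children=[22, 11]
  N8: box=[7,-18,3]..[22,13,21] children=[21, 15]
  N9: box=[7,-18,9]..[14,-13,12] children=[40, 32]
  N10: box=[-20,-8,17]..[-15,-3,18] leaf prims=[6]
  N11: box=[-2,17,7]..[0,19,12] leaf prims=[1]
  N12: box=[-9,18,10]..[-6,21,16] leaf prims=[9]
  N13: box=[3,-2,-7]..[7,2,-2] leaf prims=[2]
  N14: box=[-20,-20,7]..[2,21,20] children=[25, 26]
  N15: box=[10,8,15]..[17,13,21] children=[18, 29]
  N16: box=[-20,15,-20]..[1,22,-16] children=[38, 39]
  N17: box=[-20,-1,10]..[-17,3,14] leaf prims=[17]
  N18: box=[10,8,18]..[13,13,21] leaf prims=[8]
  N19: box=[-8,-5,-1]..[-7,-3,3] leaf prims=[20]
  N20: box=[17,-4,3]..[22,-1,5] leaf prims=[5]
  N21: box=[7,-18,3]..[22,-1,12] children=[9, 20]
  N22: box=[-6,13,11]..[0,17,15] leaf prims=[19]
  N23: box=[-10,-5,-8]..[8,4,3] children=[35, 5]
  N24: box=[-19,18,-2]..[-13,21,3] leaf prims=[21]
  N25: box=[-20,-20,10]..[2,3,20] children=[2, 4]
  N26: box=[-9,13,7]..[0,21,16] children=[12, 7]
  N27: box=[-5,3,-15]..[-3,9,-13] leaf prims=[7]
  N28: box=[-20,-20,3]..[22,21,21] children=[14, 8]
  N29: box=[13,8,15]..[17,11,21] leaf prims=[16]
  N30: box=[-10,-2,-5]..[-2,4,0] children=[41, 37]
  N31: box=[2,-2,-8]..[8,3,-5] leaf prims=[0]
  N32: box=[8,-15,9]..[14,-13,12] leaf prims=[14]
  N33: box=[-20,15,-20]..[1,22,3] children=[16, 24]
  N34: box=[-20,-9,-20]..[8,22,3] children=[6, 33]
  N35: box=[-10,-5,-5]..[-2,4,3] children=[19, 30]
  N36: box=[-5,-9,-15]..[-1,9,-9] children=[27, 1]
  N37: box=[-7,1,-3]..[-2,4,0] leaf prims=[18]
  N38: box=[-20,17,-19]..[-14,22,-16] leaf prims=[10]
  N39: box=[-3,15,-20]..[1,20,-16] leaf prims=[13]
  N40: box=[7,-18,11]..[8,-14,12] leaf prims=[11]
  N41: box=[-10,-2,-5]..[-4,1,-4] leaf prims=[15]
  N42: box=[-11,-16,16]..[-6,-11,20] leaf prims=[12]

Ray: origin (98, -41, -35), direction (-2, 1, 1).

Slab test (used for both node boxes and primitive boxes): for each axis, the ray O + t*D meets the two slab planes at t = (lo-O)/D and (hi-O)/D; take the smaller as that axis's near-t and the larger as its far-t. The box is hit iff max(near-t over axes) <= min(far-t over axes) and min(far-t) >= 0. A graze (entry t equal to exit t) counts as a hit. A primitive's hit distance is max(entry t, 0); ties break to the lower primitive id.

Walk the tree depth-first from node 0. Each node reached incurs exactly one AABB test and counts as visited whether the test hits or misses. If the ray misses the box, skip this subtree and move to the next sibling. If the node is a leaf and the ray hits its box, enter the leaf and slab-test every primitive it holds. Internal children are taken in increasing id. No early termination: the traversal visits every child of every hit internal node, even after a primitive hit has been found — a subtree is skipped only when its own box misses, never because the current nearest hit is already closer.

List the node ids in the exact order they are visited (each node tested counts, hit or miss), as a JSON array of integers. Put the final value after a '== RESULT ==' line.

Trace the traversal:
N0 x:[38,59] y:[21,63] z:[15,56] -> hit [38,56], descend [28, 34]
  N28 x:[38,59] y:[21,62] z:[38,56] -> hit [38,56], descend [8, 14]
    N8 x:[38,91/2] y:[23,54] z:[38,56] -> hit [38,91/2], descend [15, 21]
      N15 x:[81/2,44] y:[49,54] z:[50,56] -> miss, prune
      N21 x:[38,91/2] y:[23,40] z:[38,47] -> hit [38,40], descend [9, 20]
        N9 x:[42,91/2] y:[23,28] z:[44,47] -> miss, prune
        N20 x:[38,81/2] y:[37,40] z:[38,40] -> hit [38,40] leaf, test {P5@t=38}
    N14 x:[48,59] y:[21,62] z:[42,55] -> hit [48,55], descend [25, 26]
      N25 x:[48,59] y:[21,44] z:[45,55] -> miss, prune
      N26 x:[49,107/2] y:[54,62] z:[42,51] -> miss, prune
  N34 x:[45,59] y:[32,63] z:[15,38] -> miss, prune

11 AABB tests over nodes [0, 28, 8, 15, 21, 9, 20, 14, 25, 26, 34]; 1 leaf entered; closest P5.

== RESULT ==
[0, 28, 8, 15, 21, 9, 20, 14, 25, 26, 34]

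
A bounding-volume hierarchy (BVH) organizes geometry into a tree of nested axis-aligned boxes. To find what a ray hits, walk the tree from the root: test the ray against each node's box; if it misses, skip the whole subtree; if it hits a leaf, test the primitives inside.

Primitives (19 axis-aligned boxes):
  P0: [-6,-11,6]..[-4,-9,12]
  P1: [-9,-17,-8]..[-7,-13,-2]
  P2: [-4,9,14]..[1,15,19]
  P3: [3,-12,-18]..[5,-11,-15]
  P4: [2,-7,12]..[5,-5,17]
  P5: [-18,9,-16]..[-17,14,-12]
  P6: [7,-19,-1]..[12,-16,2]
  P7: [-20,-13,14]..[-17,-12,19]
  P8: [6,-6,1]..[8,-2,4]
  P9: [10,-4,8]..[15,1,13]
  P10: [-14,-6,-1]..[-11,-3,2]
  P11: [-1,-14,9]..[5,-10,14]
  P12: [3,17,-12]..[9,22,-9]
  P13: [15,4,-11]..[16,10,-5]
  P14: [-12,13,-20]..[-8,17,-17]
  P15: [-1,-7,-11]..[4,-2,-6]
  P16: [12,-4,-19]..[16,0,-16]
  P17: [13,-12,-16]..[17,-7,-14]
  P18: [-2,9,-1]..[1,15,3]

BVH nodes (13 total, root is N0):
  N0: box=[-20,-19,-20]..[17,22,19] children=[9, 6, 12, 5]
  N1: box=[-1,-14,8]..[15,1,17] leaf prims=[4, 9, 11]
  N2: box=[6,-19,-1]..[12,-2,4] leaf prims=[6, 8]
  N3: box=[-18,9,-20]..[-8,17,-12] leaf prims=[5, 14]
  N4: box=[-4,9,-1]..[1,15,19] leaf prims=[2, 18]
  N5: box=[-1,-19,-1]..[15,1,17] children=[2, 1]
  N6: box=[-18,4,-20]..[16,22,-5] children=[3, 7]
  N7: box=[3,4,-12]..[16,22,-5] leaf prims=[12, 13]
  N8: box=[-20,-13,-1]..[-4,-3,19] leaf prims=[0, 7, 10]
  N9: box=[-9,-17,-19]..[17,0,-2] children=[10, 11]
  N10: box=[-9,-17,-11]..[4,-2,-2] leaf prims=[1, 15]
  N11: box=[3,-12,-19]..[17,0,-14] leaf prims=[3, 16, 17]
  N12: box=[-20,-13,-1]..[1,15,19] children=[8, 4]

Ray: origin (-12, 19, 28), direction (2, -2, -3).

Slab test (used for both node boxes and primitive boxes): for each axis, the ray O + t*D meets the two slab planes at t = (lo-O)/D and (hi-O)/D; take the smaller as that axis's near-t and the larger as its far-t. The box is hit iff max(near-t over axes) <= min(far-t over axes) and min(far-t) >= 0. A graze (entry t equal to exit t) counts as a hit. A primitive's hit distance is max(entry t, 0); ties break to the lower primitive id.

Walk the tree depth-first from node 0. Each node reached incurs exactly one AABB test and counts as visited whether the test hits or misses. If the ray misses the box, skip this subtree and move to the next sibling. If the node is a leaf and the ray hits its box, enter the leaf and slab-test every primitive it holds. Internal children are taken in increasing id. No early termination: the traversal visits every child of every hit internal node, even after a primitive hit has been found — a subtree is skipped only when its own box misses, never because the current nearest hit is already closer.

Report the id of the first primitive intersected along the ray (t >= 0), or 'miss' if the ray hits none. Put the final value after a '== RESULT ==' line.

Walk:
N0 x:[-4,29/2] y:[-3/2,19] z:[3,16] -> hit [3,29/2], descend [5, 6, 9, 12]
  N5 x:[11/2,27/2] y:[9,19] z:[11/3,29/3] -> hit [9,29/3], descend [1, 2]
    N1 x:[11/2,27/2] y:[9,33/2] z:[11/3,20/3] -> miss, prune
    N2 x:[9,12] y:[21/2,19] z:[8,29/3] -> miss, prune
  N6 x:[-3,14] y:[-3/2,15/2] z:[11,16] -> miss, prune
  N9 x:[3/2,29/2] y:[19/2,18] z:[10,47/3] -> hit [10,29/2], descend [10, 11]
    N10 x:[3/2,8] y:[21/2,18] z:[10,13] -> miss, prune
    N11 x:[15/2,29/2] y:[19/2,31/2] z:[14,47/3] -> hit [14,29/2] leaf, test {P3(miss), P16(miss), P17@t=14}
  N12 x:[-4,13/2] y:[2,16] z:[3,29/3] -> hit [3,13/2], descend [4, 8]
    N4 x:[4,13/2] y:[2,5] z:[3,29/3] -> hit [4,5] leaf, test {P2@t=4, P18(miss)}
    N8 x:[-4,4] y:[11,16] z:[3,29/3] -> miss, prune

Visited [0, 5, 1, 2, 6, 9, 10, 11, 12, 4, 8]. Tests: 11 box, 2 leaf. Nearest: P2.

== RESULT ==
2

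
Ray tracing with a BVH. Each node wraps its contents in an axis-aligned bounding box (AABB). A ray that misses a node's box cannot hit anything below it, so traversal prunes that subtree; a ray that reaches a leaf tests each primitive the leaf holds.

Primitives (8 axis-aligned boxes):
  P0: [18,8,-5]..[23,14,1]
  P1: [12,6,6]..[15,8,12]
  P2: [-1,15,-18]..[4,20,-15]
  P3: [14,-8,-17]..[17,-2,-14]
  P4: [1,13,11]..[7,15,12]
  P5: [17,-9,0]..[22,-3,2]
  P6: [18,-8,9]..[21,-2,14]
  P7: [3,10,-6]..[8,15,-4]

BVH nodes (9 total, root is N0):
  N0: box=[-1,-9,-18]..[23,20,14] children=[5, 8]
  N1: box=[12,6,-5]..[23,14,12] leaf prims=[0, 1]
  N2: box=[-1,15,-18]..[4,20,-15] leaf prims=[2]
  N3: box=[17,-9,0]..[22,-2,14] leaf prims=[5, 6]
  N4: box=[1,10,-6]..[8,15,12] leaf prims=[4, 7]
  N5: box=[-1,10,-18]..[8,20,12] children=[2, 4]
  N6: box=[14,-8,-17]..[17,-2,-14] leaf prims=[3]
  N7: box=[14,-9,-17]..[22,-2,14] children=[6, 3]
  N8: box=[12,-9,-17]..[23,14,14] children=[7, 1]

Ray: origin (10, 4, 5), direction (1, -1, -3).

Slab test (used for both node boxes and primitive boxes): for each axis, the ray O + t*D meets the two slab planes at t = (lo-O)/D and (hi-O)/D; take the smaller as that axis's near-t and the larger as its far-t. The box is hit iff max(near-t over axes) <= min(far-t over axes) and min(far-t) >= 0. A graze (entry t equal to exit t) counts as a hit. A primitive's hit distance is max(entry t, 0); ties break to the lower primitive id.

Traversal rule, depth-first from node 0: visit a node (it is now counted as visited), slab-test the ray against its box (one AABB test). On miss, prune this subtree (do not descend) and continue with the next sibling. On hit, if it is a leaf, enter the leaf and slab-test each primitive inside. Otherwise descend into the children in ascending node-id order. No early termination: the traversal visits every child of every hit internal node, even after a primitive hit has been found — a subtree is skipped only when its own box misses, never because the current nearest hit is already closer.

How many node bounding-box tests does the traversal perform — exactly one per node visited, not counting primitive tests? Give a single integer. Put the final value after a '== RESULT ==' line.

Trace the traversal:
N0 x:[-11,13] y:[-16,13] z:[-3,23/3] -> hit [-3,23/3], descend [5, 8]
  N5 x:[-11,-2] y:[-16,-6] z:[-7/3,23/3] -> miss, prune
  N8 x:[2,13] y:[-10,13] z:[-3,22/3] -> hit [2,22/3], descend [1, 7]
    N1 x:[2,13] y:[-10,-2] z:[-7/3,10/3] -> miss, prune
    N7 x:[4,12] y:[6,13] z:[-3,22/3] -> hit [6,22/3], descend [3, 6]
      N3 x:[7,12] y:[6,13] z:[-3,5/3] -> miss, prune
      N6 x:[4,7] y:[6,12] z:[19/3,22/3] -> hit [19/3,7] leaf, test {P3@t=19/3}

order=[0, 5, 8, 1, 7, 3, 6]  |boxes|=7  |leaves|=1  hit=P3

== RESULT ==
7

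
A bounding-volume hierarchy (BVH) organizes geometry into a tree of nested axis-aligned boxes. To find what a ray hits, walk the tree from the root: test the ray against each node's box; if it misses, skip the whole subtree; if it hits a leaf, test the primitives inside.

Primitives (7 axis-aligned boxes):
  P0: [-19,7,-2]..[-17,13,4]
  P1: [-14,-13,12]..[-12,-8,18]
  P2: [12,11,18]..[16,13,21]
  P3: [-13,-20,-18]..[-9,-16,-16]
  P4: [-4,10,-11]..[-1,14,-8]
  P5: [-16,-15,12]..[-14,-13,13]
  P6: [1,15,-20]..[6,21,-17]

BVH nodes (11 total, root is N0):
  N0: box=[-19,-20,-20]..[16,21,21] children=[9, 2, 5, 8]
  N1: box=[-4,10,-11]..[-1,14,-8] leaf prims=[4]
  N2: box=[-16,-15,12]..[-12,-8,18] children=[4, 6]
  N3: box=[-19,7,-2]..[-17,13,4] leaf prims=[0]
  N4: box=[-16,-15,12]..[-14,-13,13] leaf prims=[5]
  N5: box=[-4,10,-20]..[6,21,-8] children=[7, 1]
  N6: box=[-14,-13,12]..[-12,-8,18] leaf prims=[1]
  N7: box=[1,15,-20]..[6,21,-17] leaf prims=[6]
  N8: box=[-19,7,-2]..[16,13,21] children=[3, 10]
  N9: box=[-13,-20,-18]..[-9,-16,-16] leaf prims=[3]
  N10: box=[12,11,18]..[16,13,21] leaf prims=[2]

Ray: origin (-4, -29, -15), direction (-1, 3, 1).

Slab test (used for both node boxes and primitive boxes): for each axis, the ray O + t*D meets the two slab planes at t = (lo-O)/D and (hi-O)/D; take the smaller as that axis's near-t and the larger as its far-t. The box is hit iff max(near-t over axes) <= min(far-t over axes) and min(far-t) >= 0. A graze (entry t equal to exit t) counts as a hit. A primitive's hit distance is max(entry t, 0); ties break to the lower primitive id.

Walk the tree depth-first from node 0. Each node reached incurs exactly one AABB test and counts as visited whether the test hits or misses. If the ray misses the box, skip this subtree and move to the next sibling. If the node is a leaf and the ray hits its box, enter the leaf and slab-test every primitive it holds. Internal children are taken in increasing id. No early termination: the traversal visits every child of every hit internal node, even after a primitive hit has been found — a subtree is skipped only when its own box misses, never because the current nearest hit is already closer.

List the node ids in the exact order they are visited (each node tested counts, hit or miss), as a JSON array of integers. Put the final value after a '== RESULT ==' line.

Trace the traversal:
N0 x:[-20,15] y:[3,50/3] z:[-5,36] -> hit [3,15], descend [2, 5, 8, 9]
  N2 x:[8,12] y:[14/3,7] z:[27,33] -> miss, prune
  N5 x:[-10,0] y:[13,50/3] z:[-5,7] -> miss, prune
  N8 x:[-20,15] y:[12,14] z:[13,36] -> hit [13,14], descend [3, 10]
    N3 x:[13,15] y:[12,14] z:[13,19] -> hit [13,14] leaf, test {P0@t=13}
    N10 x:[-20,-16] y:[40/3,14] z:[33,36] -> miss, prune
  N9 x:[5,9] y:[3,13/3] z:[-3,-1] -> miss, prune

Visited [0, 2, 5, 8, 3, 10, 9]. Tests: 7 box, 1 leaf. Nearest: P0.

== RESULT ==
[0, 2, 5, 8, 3, 10, 9]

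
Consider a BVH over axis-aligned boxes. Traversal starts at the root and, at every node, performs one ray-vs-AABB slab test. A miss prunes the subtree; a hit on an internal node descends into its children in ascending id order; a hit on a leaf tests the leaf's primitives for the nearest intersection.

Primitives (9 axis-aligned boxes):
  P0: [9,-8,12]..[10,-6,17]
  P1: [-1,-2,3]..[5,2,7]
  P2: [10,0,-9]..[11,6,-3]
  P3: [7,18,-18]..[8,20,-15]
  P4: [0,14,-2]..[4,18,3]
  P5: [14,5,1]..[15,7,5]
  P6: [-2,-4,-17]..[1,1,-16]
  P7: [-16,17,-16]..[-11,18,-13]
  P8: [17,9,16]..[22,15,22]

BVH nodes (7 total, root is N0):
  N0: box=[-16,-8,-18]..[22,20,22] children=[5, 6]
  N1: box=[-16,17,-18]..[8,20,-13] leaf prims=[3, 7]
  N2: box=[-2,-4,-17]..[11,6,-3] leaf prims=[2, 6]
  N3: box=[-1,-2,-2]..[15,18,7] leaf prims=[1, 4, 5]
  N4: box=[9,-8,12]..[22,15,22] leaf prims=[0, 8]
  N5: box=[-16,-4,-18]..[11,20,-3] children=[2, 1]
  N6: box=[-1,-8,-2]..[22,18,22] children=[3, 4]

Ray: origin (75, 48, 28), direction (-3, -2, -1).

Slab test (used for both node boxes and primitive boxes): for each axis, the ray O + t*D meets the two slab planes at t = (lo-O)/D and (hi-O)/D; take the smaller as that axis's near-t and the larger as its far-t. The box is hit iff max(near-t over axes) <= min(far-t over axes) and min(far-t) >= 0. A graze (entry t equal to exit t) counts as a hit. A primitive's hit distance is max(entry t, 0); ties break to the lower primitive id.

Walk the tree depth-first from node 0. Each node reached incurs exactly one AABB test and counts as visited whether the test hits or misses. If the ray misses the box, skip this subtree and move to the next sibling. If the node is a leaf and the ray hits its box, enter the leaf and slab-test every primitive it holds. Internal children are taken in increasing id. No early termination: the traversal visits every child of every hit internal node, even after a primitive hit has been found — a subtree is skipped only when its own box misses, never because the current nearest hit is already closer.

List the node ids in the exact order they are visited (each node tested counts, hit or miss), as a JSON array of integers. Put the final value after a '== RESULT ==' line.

Trace the traversal:
N0 x:[53/3,91/3] y:[14,28] z:[6,46] -> hit [53/3,28], descend [5, 6]
  N5 x:[64/3,91/3] y:[14,26] z:[31,46] -> miss, prune
  N6 x:[53/3,76/3] y:[15,28] z:[6,30] -> hit [53/3,76/3], descend [3, 4]
    N3 x:[20,76/3] y:[15,25] z:[21,30] -> hit [21,25] leaf, test {P1@t=70/3, P4(miss), P5(miss)}
    N4 x:[53/3,22] y:[33/2,28] z:[6,16] -> miss, prune

Summary -> nodes [0, 5, 6, 3, 4]; box-tests=5; leaf-entries=1; first=P1

== RESULT ==
[0, 5, 6, 3, 4]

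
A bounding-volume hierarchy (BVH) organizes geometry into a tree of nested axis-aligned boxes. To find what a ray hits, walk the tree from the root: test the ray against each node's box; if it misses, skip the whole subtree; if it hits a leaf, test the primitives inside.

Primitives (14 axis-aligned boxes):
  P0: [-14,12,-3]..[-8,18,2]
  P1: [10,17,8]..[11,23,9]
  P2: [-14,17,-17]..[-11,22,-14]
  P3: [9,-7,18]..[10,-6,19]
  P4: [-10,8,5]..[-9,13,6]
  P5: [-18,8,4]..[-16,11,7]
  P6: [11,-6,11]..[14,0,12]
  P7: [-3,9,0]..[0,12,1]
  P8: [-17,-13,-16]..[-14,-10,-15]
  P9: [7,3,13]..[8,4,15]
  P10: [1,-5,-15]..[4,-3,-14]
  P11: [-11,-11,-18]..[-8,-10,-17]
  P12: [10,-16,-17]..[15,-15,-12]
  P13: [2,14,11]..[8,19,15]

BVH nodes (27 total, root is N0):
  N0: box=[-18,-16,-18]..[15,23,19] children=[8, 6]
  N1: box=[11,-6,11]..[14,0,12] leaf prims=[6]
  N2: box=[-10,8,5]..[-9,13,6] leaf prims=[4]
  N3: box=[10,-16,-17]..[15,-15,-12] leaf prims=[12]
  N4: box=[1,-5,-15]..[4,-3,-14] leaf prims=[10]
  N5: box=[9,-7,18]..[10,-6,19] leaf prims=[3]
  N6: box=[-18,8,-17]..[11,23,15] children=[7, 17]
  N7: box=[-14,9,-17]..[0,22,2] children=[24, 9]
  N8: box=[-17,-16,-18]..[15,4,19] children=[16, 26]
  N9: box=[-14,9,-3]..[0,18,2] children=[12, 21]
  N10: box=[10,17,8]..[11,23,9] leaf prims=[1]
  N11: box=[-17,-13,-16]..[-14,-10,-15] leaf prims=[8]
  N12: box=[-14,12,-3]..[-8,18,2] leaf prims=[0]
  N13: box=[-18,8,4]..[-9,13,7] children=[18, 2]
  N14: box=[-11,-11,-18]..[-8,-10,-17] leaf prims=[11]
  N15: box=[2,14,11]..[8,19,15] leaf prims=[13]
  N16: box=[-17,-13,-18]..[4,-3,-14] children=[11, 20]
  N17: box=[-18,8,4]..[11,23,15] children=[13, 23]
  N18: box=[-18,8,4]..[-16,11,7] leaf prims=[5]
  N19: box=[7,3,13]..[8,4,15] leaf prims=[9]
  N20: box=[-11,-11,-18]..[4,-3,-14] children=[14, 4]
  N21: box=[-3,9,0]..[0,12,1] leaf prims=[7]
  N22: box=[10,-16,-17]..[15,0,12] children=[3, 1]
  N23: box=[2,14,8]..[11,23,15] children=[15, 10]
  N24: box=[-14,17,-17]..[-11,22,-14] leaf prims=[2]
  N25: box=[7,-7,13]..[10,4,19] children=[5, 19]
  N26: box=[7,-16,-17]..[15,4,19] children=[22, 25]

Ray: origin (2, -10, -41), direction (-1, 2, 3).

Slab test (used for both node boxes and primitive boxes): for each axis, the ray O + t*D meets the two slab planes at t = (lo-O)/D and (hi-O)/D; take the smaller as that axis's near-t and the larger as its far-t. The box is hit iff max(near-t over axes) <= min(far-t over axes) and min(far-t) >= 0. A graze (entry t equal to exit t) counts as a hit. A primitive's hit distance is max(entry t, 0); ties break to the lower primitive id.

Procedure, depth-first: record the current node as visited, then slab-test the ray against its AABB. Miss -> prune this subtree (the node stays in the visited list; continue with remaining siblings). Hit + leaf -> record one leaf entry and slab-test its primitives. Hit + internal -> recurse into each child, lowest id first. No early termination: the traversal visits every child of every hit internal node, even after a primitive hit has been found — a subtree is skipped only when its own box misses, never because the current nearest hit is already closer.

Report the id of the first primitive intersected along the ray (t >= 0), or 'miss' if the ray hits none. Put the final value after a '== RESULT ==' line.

Walk:
N0 x:[-13,20] y:[-3,33/2] z:[23/3,20] -> hit [23/3,33/2], descend [6, 8]
  N6 x:[-9,20] y:[9,33/2] z:[8,56/3] -> hit [9,33/2], descend [7, 17]
    N7 x:[2,16] y:[19/2,16] z:[8,43/3] -> hit [19/2,43/3], descend [9, 24]
      N9 x:[2,16] y:[19/2,14] z:[38/3,43/3] -> hit [38/3,14], descend [12, 21]
        N12 x:[10,16] y:[11,14] z:[38/3,43/3] -> hit [38/3,14] leaf, test {P0@t=38/3}
        N21 x:[2,5] y:[19/2,11] z:[41/3,14] -> miss, prune
      N24 x:[13,16] y:[27/2,16] z:[8,9] -> miss, prune
    N17 x:[-9,20] y:[9,33/2] z:[15,56/3] -> hit [15,33/2], descend [13, 23]
      N13 x:[11,20] y:[9,23/2] z:[15,16] -> miss, prune
      N23 x:[-9,0] y:[12,33/2] z:[49/3,56/3] -> miss, prune
  N8 x:[-13,19] y:[-3,7] z:[23/3,20] -> miss, prune

Summary -> nodes [0, 6, 7, 9, 12, 21, 24, 17, 13, 23, 8]; box-tests=11; leaf-entries=1; first=P0

== RESULT ==
0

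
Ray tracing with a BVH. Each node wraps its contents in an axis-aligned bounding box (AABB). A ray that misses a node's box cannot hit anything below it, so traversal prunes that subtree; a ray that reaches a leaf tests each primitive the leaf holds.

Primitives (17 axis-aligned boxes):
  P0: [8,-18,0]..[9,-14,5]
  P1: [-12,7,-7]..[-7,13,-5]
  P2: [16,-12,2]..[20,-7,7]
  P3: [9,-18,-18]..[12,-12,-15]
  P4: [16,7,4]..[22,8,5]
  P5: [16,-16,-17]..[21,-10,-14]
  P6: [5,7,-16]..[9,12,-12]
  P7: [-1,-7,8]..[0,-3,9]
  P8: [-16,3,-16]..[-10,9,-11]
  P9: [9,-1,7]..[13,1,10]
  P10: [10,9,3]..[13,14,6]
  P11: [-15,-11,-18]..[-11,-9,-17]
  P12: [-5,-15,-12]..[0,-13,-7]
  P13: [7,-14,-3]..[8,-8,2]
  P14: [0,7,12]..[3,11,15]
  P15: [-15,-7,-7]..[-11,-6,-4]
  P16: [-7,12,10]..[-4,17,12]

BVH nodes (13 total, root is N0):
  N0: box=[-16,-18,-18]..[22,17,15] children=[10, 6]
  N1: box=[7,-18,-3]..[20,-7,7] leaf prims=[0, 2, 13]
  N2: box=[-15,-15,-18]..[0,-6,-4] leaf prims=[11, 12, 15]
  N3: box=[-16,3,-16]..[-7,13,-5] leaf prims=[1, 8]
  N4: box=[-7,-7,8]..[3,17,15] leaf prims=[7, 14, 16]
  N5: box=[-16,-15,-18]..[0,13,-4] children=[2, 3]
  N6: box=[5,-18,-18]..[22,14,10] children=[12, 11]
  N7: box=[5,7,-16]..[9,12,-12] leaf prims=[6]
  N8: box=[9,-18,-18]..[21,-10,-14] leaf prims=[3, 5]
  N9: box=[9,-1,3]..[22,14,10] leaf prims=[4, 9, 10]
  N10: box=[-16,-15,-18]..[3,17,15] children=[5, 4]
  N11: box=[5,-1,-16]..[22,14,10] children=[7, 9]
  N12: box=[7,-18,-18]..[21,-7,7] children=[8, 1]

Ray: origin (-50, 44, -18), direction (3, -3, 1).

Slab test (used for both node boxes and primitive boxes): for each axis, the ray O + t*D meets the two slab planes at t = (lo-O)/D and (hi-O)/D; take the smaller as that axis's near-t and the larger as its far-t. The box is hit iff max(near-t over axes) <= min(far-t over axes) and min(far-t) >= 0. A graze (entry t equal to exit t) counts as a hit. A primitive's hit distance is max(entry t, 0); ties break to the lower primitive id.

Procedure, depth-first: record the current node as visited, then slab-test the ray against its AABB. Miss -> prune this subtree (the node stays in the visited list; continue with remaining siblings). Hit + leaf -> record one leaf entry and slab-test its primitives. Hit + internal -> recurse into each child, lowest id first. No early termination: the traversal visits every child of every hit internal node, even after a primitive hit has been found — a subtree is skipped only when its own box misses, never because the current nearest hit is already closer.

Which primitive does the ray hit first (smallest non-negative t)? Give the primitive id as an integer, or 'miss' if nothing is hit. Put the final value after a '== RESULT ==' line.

Trace the traversal:
N0 x:[34/3,24] y:[9,62/3] z:[0,33] -> hit [34/3,62/3], descend [6, 10]
  N6 x:[55/3,24] y:[10,62/3] z:[0,28] -> hit [55/3,62/3], descend [11, 12]
    N11 x:[55/3,24] y:[10,15] z:[2,28] -> miss, prune
    N12 x:[19,71/3] y:[17,62/3] z:[0,25] -> hit [19,62/3], descend [1, 8]
      N1 x:[19,70/3] y:[17,62/3] z:[15,25] -> hit [19,62/3] leaf, test {P0@t=58/3, P2(miss), P13@t=19}
      N8 x:[59/3,71/3] y:[18,62/3] z:[0,4] -> miss, prune
  N10 x:[34/3,53/3] y:[9,59/3] z:[0,33] -> hit [34/3,53/3], descend [4, 5]
    N4 x:[43/3,53/3] y:[9,17] z:[26,33] -> miss, prune
    N5 x:[34/3,50/3] y:[31/3,59/3] z:[0,14] -> hit [34/3,14], descend [2, 3]
      N2 x:[35/3,50/3] y:[50/3,59/3] z:[0,14] -> miss, prune
      N3 x:[34/3,43/3] y:[31/3,41/3] z:[2,13] -> hit [34/3,13] leaf, test {P1(miss), P8(miss)}

order=[0, 6, 11, 12, 1, 8, 10, 4, 5, 2, 3]  |boxes|=11  |leaves|=2  hit=P13

== RESULT ==
13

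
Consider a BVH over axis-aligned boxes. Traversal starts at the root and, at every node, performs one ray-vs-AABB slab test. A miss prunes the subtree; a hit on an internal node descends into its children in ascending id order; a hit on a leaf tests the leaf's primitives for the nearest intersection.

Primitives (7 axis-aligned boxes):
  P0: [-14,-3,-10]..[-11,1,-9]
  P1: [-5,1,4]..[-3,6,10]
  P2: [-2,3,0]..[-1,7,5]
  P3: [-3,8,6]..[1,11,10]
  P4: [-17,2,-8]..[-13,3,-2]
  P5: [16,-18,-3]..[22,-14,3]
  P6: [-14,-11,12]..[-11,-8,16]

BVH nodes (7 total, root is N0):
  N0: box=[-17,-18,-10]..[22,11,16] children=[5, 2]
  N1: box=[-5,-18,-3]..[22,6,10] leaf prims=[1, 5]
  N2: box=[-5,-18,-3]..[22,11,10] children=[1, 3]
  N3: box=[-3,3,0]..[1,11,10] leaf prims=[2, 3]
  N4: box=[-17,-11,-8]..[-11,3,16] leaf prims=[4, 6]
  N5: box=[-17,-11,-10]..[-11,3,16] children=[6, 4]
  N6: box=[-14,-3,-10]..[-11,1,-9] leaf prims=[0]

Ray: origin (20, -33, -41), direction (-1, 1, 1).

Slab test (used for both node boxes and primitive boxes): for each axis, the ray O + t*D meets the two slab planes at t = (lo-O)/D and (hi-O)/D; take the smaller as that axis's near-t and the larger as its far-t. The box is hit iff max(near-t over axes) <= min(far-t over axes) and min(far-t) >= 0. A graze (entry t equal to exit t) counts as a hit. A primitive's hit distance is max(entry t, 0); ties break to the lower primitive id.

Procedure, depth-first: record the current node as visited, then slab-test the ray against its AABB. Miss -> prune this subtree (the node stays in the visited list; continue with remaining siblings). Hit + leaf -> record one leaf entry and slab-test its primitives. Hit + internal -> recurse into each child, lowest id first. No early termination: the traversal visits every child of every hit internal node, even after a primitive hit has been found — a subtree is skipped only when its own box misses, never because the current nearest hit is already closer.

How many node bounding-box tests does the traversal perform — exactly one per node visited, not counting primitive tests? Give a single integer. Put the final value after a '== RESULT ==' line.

Trace the traversal:
N0 x:[-2,37] y:[15,44] z:[31,57] -> hit [31,37], descend [2, 5]
  N2 x:[-2,25] y:[15,44] z:[38,51] -> miss, prune
  N5 x:[31,37] y:[22,36] z:[31,57] -> hit [31,36], descend [4, 6]
    N4 x:[31,37] y:[22,36] z:[33,57] -> hit [33,36] leaf, test {P4@t=35, P6(miss)}
    N6 x:[31,34] y:[30,34] z:[31,32] -> hit [31,32] leaf, test {P0@t=31}

5 AABB tests over nodes [0, 2, 5, 4, 6]; 2 leaves entered; closest P0.

== RESULT ==
5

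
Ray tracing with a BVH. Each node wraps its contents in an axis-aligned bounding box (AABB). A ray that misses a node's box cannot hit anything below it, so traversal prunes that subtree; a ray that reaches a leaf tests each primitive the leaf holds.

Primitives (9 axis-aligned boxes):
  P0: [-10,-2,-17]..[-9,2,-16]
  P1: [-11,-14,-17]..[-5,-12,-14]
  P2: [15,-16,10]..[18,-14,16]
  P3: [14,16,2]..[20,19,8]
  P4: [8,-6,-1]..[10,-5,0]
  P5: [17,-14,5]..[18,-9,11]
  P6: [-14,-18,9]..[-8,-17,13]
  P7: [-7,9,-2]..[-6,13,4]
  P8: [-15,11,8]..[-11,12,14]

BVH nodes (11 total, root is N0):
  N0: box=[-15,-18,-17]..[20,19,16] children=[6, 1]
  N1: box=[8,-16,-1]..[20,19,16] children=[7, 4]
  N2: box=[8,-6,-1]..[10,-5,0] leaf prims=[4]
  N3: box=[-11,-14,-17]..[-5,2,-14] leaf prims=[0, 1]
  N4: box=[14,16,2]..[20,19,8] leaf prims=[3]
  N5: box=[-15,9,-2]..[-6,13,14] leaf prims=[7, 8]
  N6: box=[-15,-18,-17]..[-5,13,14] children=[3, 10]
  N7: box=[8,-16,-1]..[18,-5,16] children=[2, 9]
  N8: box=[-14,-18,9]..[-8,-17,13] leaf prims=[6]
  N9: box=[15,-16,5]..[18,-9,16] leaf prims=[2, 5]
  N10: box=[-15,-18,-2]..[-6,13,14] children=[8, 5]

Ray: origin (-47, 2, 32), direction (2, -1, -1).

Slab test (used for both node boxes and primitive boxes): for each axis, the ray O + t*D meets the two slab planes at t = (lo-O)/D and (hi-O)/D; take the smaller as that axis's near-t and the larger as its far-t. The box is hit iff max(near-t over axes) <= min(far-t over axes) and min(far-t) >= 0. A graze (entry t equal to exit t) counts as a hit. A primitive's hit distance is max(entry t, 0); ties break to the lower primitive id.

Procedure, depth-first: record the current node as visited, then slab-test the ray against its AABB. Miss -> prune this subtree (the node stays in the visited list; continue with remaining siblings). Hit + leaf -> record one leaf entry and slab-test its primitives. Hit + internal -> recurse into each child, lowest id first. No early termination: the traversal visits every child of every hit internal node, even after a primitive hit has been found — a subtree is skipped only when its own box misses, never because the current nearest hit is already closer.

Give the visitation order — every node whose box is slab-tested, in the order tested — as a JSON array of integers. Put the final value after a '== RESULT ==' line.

Walk:
N0 x:[16,67/2] y:[-17,20] z:[16,49] -> hit [16,20], descend [1, 6]
  N1 x:[55/2,67/2] y:[-17,18] z:[16,33] -> miss, prune
  N6 x:[16,21] y:[-11,20] z:[18,49] -> hit [18,20], descend [3, 10]
    N3 x:[18,21] y:[0,16] z:[46,49] -> miss, prune
    N10 x:[16,41/2] y:[-11,20] z:[18,34] -> hit [18,20], descend [5, 8]
      N5 x:[16,41/2] y:[-11,-7] z:[18,34] -> miss, prune
      N8 x:[33/2,39/2] y:[19,20] z:[19,23] -> hit [19,39/2] leaf, test {P6@t=19}

order=[0, 1, 6, 3, 10, 5, 8]  |boxes|=7  |leaves|=1  hit=P6

== RESULT ==
[0, 1, 6, 3, 10, 5, 8]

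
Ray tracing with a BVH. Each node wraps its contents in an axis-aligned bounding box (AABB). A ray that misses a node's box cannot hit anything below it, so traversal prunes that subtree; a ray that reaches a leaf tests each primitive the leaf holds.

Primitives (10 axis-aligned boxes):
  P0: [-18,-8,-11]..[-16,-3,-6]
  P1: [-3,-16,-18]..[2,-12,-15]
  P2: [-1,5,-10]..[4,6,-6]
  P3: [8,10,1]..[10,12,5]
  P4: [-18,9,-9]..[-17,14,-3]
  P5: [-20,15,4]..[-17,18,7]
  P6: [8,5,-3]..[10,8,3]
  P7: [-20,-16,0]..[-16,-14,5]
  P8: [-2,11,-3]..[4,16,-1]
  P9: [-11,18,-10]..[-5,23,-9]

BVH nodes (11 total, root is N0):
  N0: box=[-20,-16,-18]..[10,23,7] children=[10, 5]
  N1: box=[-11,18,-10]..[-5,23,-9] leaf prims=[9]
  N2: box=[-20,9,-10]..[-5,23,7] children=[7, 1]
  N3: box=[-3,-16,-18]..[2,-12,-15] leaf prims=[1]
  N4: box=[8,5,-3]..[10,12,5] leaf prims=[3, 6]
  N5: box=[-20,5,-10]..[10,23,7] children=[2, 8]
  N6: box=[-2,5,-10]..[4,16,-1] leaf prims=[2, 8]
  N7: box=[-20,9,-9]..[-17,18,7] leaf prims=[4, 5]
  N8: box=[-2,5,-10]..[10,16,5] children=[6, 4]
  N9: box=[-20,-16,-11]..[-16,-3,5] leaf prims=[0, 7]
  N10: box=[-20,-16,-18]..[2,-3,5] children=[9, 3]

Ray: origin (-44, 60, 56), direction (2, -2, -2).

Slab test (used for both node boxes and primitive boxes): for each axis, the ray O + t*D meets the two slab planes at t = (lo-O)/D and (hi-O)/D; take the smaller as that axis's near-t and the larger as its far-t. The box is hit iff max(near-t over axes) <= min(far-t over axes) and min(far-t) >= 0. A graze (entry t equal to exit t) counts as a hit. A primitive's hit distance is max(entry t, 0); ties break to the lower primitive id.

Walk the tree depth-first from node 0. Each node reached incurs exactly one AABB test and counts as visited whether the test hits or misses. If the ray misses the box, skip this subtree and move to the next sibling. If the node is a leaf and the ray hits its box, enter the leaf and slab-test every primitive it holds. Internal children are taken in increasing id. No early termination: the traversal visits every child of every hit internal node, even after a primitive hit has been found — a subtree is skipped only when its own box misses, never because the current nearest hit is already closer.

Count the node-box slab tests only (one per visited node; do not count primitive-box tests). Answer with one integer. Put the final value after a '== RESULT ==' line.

Traverse from the root:
N0 x:[12,27] y:[37/2,38] z:[49/2,37] -> hit [49/2,27], descend [5, 10]
  N5 x:[12,27] y:[37/2,55/2] z:[49/2,33] -> hit [49/2,27], descend [2, 8]
    N2 x:[12,39/2] y:[37/2,51/2] z:[49/2,33] -> miss, prune
    N8 x:[21,27] y:[22,55/2] z:[51/2,33] -> hit [51/2,27], descend [4, 6]
      N4 x:[26,27] y:[24,55/2] z:[51/2,59/2] -> hit [26,27] leaf, test {P3(miss), P6@t=53/2}
      N6 x:[21,24] y:[22,55/2] z:[57/2,33] -> miss, prune
  N10 x:[12,23] y:[63/2,38] z:[51/2,37] -> miss, prune

order=[0, 5, 2, 8, 4, 6, 10]  |boxes|=7  |leaves|=1  hit=P6

== RESULT ==
7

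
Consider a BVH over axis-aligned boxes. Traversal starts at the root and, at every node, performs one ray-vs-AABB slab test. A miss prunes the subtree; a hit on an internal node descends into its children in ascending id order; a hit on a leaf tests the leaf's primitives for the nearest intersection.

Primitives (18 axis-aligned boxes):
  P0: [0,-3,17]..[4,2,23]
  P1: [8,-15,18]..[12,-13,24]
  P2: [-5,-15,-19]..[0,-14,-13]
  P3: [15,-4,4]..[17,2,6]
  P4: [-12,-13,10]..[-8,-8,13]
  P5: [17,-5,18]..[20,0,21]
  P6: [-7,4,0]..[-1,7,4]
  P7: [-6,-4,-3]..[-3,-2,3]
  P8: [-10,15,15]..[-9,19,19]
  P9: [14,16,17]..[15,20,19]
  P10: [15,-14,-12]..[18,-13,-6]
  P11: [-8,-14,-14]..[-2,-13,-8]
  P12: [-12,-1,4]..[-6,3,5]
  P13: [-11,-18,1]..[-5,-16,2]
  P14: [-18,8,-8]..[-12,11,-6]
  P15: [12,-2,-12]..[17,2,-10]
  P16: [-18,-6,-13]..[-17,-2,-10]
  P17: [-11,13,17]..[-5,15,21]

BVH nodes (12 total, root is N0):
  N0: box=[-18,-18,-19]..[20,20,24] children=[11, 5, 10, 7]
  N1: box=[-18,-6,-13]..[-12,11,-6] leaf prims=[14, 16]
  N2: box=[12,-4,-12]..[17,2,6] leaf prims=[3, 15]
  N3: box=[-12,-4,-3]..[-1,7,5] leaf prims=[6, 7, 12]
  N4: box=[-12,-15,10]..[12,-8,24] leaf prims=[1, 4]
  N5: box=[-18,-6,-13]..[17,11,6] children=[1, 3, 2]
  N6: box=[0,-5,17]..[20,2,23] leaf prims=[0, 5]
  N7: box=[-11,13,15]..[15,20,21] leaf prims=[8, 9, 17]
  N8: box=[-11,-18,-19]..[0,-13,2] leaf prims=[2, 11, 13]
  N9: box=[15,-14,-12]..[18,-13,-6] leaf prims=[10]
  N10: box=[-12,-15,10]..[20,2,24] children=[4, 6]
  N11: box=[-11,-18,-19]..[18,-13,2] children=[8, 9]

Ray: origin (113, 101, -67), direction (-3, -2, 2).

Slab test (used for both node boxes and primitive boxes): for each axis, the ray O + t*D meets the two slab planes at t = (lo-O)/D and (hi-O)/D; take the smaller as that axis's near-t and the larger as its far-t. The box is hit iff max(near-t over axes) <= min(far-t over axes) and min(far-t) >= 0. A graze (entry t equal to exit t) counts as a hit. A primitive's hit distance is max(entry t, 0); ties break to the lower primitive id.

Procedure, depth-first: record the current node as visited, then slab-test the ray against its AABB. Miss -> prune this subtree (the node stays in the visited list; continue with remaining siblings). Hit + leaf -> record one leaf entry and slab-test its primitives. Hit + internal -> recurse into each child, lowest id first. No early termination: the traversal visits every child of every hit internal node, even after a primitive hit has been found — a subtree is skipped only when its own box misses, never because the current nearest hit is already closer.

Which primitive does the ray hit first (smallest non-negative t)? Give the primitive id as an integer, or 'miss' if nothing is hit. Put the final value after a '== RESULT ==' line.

Walk:
N0 x:[31,131/3] y:[81/2,119/2] z:[24,91/2] -> hit [81/2,131/3], descend [5, 7, 10, 11]
  N5 x:[32,131/3] y:[45,107/2] z:[27,73/2] -> miss, prune
  N7 x:[98/3,124/3] y:[81/2,44] z:[41,44] -> hit [41,124/3] leaf, test {P8@t=41, P9(miss), P17(miss)}
  N10 x:[31,125/3] y:[99/2,58] z:[77/2,91/2] -> miss, prune
  N11 x:[95/3,124/3] y:[57,119/2] z:[24,69/2] -> miss, prune

Visited [0, 5, 7, 10, 11]. Tests: 5 box, 1 leaf. Nearest: P8.

== RESULT ==
8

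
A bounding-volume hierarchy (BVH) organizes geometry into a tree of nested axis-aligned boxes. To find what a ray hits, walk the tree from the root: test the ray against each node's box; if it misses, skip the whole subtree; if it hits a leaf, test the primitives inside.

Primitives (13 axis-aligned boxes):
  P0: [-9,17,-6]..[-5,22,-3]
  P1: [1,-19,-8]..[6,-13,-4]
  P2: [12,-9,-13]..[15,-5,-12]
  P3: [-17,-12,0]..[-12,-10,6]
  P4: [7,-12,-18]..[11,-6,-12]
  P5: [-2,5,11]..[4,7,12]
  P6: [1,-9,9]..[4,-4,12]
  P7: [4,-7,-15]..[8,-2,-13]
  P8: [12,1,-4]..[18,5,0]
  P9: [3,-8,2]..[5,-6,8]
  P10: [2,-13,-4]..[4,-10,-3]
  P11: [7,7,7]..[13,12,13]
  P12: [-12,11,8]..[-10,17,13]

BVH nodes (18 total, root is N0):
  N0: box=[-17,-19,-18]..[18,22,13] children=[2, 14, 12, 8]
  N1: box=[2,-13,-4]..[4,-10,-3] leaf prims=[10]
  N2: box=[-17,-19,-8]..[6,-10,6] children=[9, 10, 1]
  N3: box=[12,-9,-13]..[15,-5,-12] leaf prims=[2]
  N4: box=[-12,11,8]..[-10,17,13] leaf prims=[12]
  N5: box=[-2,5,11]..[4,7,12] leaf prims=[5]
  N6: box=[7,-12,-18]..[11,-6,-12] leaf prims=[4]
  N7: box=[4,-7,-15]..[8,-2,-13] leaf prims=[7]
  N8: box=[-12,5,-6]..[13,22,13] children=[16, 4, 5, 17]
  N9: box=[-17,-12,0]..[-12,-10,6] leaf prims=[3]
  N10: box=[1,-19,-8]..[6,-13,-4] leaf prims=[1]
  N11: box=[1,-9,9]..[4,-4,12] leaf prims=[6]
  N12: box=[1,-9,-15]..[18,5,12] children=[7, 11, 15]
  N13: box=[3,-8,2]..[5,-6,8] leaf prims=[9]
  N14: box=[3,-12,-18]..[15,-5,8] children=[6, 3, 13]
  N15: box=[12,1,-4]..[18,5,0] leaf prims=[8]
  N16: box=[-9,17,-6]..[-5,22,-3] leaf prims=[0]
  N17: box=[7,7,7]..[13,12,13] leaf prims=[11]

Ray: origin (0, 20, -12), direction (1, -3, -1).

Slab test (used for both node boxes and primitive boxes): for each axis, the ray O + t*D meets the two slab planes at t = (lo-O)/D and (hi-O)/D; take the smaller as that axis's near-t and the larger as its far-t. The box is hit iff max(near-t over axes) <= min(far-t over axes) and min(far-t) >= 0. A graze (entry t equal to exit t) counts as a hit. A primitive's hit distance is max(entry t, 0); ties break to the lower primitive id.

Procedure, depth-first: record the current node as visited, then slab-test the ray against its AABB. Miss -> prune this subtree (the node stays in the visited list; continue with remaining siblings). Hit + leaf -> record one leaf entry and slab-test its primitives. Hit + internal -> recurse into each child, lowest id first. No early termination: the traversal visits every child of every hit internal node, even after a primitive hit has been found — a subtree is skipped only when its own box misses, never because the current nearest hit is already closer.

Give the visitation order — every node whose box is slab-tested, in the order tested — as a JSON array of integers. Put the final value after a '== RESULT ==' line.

Walk:
N0 x:[-17,18] y:[-2/3,13] z:[-25,6] -> hit [-2/3,6], descend [2, 8, 12, 14]
  N2 x:[-17,6] y:[10,13] z:[-18,-4] -> miss, prune
  N8 x:[-12,13] y:[-2/3,5] z:[-25,-6] -> miss, prune
  N12 x:[1,18] y:[5,29/3] z:[-24,3] -> miss, prune
  N14 x:[3,15] y:[25/3,32/3] z:[-20,6] -> miss, prune

order=[0, 2, 8, 12, 14]  |boxes|=5  |leaves|=0  hit=miss

== RESULT ==
[0, 2, 8, 12, 14]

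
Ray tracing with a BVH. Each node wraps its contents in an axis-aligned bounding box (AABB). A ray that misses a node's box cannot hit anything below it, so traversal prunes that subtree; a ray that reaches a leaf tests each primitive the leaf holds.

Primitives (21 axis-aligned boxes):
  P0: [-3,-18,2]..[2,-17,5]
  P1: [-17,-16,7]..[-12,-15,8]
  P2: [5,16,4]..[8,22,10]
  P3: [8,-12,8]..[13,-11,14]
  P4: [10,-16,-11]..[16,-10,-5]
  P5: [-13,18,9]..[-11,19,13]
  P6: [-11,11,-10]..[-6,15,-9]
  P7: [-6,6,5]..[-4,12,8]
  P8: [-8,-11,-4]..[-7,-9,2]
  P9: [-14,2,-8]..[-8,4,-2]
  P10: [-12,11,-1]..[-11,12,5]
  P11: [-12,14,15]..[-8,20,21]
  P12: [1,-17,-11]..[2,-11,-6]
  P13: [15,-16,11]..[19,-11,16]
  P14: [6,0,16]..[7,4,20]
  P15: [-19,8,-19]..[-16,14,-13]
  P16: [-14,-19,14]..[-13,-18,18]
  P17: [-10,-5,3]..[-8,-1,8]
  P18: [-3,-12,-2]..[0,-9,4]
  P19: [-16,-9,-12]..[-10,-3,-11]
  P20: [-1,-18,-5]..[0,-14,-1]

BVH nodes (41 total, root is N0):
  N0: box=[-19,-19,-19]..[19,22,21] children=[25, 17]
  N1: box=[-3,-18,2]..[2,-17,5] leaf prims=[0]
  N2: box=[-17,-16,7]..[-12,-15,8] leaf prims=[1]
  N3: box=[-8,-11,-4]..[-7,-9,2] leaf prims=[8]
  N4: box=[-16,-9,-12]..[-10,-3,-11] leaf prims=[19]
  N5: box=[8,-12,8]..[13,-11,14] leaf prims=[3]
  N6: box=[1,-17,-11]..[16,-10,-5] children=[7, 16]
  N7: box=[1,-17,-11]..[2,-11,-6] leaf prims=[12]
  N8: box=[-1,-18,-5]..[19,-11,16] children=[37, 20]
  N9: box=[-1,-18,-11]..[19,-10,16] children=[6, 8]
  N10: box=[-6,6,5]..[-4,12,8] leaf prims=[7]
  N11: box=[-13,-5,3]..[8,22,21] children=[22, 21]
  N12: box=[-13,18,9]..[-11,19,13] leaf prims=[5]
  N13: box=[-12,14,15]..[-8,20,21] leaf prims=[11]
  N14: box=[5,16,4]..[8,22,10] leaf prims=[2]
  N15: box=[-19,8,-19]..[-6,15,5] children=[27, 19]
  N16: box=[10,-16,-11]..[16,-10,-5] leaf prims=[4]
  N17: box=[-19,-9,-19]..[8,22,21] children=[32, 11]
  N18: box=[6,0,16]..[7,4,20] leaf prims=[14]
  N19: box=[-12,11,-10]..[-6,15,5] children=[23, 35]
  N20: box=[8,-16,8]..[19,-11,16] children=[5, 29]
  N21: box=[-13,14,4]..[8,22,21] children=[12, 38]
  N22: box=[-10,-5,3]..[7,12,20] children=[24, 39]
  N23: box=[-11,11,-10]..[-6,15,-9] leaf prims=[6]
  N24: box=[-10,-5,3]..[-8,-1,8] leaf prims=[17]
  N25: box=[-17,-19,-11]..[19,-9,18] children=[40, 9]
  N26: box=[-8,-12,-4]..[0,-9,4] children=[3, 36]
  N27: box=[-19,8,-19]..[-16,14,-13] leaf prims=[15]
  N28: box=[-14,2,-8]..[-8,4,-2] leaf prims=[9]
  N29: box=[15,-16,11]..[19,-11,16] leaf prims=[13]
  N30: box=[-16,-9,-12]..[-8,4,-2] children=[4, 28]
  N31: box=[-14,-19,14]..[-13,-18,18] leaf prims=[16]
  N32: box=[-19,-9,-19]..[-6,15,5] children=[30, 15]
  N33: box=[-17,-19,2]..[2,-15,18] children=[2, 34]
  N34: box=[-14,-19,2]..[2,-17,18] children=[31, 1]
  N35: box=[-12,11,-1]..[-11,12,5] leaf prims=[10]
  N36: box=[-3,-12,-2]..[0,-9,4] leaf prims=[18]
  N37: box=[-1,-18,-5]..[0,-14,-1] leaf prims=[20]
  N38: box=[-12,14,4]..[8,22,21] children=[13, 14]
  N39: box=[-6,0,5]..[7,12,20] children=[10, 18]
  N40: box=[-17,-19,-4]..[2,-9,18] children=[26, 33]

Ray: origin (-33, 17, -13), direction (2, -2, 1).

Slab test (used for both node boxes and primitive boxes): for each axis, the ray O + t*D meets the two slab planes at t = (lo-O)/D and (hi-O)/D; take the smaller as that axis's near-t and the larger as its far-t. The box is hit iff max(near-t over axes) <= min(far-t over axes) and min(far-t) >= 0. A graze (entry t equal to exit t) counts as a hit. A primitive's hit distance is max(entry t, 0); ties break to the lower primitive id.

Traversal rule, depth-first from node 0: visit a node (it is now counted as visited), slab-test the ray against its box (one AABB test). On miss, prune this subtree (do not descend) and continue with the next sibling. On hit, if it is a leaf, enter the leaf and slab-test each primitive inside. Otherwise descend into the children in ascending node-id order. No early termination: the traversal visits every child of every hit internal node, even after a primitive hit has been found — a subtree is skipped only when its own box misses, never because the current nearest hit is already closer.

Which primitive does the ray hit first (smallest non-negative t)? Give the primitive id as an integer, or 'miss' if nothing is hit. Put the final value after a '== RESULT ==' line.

Trace the traversal:
N0 x:[7,26] y:[-5/2,18] z:[-6,34] -> hit [7,18], descend [17, 25]
  N17 x:[7,41/2] y:[-5/2,13] z:[-6,34] -> hit [7,13], descend [11, 32]
    N11 x:[10,41/2] y:[-5/2,11] z:[16,34] -> miss, prune
    N32 x:[7,27/2] y:[1,13] z:[-6,18] -> hit [7,13], descend [15, 30]
      N15 x:[7,27/2] y:[1,9/2] z:[-6,18] -> miss, prune
      N30 x:[17/2,25/2] y:[13/2,13] z:[1,11] -> hit [17/2,11], descend [4, 28]
        N4 x:[17/2,23/2] y:[10,13] z:[1,2] -> miss, prune
        N28 x:[19/2,25/2] y:[13/2,15/2] z:[5,11] -> miss, prune
  N25 x:[8,26] y:[13,18] z:[2,31] -> hit [13,18], descend [9, 40]
    N9 x:[16,26] y:[27/2,35/2] z:[2,29] -> hit [16,35/2], descend [6, 8]
      N6 x:[17,49/2] y:[27/2,17] z:[2,8] -> miss, prune
      N8 x:[16,26] y:[14,35/2] z:[8,29] -> hit [16,35/2], descend [20, 37]
        N20 x:[41/2,26] y:[14,33/2] z:[21,29] -> miss, prune
        N37 x:[16,33/2] y:[31/2,35/2] z:[8,12] -> miss, prune
    N40 x:[8,35/2] y:[13,18] z:[9,31] -> hit [13,35/2], descend [26, 33]
      N26 x:[25/2,33/2] y:[13,29/2] z:[9,17] -> hit [13,29/2], descend [3, 36]
        N3 x:[25/2,13] y:[13,14] z:[9,15] -> hit [13,13] leaf, test {P8@t=13}
        N36 x:[15,33/2] y:[13,29/2] z:[11,17] -> miss, prune
      N33 x:[8,35/2] y:[16,18] z:[15,31] -> hit [16,35/2], descend [2, 34]
        N2 x:[8,21/2] y:[16,33/2] z:[20,21] -> miss, prune
        N34 x:[19/2,35/2] y:[17,18] z:[15,31] -> hit [17,35/2], descend [1, 31]
          N1 x:[15,35/2] y:[17,35/2] z:[15,18] -> hit [17,35/2] leaf, test {P0@t=17}
          N31 x:[19/2,10] y:[35/2,18] z:[27,31] -> miss, prune

Summary -> nodes [0, 17, 11, 32, 15, 30, 4, 28, 25, 9, 6, 8, 20, 37, 40, 26, 3, 36, 33, 2, 34, 1, 31]; box-tests=23; leaf-entries=2; first=P8

== RESULT ==
8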